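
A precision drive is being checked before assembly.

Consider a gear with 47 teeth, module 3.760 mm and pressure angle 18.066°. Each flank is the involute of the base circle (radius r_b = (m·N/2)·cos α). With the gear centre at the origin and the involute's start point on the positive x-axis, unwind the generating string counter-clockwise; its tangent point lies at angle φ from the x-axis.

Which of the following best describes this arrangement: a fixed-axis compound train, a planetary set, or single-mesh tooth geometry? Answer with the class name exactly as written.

recognized (one wheel, involute flank): single-mesh tooth geometry, m = 3.760, N = 47
classification: single-mesh tooth geometry

single-mesh tooth geometry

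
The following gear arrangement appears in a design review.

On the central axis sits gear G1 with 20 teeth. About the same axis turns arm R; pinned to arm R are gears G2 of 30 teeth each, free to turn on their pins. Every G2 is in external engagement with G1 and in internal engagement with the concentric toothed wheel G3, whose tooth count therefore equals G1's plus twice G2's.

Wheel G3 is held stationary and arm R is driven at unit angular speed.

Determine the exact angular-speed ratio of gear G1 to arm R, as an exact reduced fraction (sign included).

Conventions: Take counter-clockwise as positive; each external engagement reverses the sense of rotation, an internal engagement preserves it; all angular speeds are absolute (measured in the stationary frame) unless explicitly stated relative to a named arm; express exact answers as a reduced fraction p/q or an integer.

recognized (axles ride arm R): planetary set, 20/30/80 teeth
ring teeth: 20 + 2·30 = 80
20(ω_sun−ω_arm) = −80(ω_ring−ω_arm),  ω_ring = 0, ω_arm = 1
ω_sun = 1 − (80/20)(0−1) = 5
ω_out/ω_in = 5

5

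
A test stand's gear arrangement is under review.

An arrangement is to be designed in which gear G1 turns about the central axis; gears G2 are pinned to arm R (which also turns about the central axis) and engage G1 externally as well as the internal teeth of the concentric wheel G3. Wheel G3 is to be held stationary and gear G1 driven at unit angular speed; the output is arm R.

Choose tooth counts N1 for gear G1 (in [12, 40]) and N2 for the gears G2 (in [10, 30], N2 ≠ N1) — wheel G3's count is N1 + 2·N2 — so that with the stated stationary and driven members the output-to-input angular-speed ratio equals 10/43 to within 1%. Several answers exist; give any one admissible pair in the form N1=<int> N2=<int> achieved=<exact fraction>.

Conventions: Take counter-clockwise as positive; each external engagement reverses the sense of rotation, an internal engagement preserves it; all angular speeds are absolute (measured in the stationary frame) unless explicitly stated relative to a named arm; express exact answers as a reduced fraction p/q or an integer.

topology: planetary set — design target 10/43, arm = carrier (Willis)
Willis with ω_ring = 0: ω_arm/ω_sun = N1/(N1+N3); set equal to 10/43  ⇒  N3/N1 = 1/(10/43) − 1 = 33/10
N3 = N1 + 2·N2  ⇒  N2/N1 = (N3/N1 − 1)/2 = (33/10 − 1)/2 = 23/20
smallest multiple with N1 ≥ 12 and N2 ≥ 10: k = 1  ⇒  N1 = 1·20 = 20, N2 = 1·23 = 23 (N1 ≤ 40, N2 ≤ 30, N2 ≠ N1 ✓), N3 = 20 + 2·23 = 66
check: N1/(N1+N3) with N1 = 20, N3 = 66 gives 10/43; |achieved − target| = 0 ≤ 1/430 ✓

N1=20 N2=23 achieved=10/43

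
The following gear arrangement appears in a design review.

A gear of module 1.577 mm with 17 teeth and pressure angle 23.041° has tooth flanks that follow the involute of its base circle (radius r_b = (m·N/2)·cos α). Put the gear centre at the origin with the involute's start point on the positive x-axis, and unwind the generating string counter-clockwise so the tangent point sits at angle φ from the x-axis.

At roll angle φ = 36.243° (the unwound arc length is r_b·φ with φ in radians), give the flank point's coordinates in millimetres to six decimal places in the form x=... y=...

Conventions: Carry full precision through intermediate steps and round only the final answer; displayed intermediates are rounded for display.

topology: single-mesh involute geometry — m = 1.577, N = 17
pitch radius r_p = m·N/2 = 1.577·17/2 = 13.404500
base radius r_b = r_p·cos α = 13.404500·cos 23.041° = 12.335156
roll angle φ = 36.243° = 0.63255968 rad
x = r_b·(cos φ + φ·sin φ) = 14.561568
y = r_b·(sin φ − φ·cos φ) = 0.999654

x=14.561568 y=0.999654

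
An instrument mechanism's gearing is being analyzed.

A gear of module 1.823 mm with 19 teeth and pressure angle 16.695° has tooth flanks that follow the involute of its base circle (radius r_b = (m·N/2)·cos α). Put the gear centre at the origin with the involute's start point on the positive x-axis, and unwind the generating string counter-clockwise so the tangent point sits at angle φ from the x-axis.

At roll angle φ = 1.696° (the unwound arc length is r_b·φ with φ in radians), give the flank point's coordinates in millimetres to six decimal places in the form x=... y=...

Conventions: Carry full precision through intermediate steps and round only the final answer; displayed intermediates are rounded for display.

x=16.595749 y=0.000143

class = single-mesh tooth geometry [base-circle involute, m = 1.823, 19T]
pitch radius r_p = m·N/2 = 1.823·19/2 = 17.318500
base radius r_b = r_p·cos α = 17.318500·cos 16.695° = 16.588483
roll angle φ = 1.696° = 0.02960078 rad
x = r_b·(cos φ + φ·sin φ) = 16.595749
y = r_b·(sin φ − φ·cos φ) = 0.000143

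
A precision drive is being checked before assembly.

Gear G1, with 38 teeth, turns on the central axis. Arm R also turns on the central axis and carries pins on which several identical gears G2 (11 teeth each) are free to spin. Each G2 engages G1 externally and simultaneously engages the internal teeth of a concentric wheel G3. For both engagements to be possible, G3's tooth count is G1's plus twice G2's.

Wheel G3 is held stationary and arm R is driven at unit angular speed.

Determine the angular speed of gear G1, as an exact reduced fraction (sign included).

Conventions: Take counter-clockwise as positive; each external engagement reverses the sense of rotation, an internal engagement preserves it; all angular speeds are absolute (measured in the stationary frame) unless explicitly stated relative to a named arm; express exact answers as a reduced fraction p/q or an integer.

49/19

class = planetary set [G3 = 38+2·11 = 60; Willis about the carrier]
ring teeth: 38 + 2·11 = 60
38(ω_sun−ω_arm) = −60(ω_ring−ω_arm),  ω_ring = 0, ω_arm = 1
ω_sun = 1 − (60/38)(0−1) = 49/19
exact speed ratio = 49/19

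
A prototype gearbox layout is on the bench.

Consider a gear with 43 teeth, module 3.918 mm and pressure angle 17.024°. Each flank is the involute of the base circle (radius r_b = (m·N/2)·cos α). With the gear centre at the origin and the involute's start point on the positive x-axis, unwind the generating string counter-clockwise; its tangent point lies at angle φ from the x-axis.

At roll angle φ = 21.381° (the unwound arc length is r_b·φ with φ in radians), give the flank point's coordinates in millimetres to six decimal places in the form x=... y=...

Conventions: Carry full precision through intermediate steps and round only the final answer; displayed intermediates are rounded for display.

x=85.960393 y=1.375874

class = single-mesh tooth geometry [base-circle involute, m = 3.918, 43T]
pitch radius r_p = m·N/2 = 3.918·43/2 = 84.237000
base radius r_b = r_p·cos α = 84.237000·cos 17.024° = 80.545920
roll angle φ = 21.381° = 0.37316885 rad
x = r_b·(cos φ + φ·sin φ) = 85.960393
y = r_b·(sin φ − φ·cos φ) = 1.375874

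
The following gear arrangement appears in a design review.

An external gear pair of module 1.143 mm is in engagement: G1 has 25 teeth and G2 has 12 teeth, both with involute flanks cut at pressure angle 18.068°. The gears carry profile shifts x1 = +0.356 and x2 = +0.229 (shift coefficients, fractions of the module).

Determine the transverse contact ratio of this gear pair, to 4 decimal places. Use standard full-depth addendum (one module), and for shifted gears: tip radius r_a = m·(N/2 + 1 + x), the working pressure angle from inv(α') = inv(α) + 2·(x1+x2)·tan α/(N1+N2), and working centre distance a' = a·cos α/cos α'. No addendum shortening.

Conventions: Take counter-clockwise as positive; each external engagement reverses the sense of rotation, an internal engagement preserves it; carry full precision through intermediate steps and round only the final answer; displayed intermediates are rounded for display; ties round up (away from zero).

topology: single-mesh involute geometry — m = 1.143, 25T/12T pair
base radii: r_b1 = 13.582970, r_b2 = 6.519826
tip radii: r_a1 = 15.837408, r_a2 = 8.262747
inv(α') = inv(18.068°) + 2·(+0.356+0.229)·tan α/(25+12) = 0.02120223  ⇒  α' = 22.39518°
a' = a·cos α / cos α' = 21.1455·cos 18.068°/cos 22.39518° = 21.742671
action lengths: √(r_a1²−r_b1²) = 8.144102, √(r_a2²−r_b2²) = 5.075910
base pitch p_b = π·m·cos α = 3.413773
CR = (8.144102 + 5.075910 − 21.742671·sin 22.39518°)/3.413773 = 1.445970
contact ratio ≈ 1.4460

1.4460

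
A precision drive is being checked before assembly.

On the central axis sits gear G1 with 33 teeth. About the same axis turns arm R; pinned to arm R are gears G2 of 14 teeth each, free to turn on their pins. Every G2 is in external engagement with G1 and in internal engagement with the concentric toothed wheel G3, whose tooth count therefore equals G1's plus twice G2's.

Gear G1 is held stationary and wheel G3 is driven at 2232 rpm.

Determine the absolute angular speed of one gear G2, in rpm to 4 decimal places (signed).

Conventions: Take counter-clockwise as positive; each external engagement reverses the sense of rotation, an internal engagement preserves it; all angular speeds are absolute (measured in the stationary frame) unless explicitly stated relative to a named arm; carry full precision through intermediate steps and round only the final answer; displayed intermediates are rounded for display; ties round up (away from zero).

recognized (axles ride arm R): planetary set, 33/14/61 teeth
normalise by the input: solve with ω_ring = 1, then scale by 2232 rpm
ring teeth: 33 + 2·14 = 61
33(ω_sun−ω_arm) = −61(ω_ring−ω_arm),  ω_sun = 0, ω_ring = 1
33(0−ω_arm) = −61(1−ω_arm)  ⇒  94·ω_arm = 61  ⇒  ω_arm = 61/94
sun–planet mesh: 33·(0−61/94) = −14·(ω_p−ω_arm)  ⇒  ω_p−ω_arm = 2013/1316
ω_p = 61/94 + 2013/1316 = 61/28
scale: ω_p = 61/28 × 2232 rpm = +4862.5714 rpm

+4862.5714 rpm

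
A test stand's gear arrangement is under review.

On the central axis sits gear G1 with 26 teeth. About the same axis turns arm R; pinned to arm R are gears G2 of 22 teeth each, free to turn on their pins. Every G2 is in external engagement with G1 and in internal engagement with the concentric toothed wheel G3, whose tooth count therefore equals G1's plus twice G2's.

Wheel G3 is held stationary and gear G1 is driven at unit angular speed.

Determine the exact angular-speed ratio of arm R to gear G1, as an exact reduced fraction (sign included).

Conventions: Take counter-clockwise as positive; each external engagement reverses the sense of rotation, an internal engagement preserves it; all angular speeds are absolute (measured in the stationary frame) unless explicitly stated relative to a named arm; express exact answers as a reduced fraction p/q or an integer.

13/48

topology: planetary set — G1 26T / G2 22T / G3 70T, arm = carrier (Willis)
ring teeth: 26 + 2·22 = 70
26(ω_sun−ω_arm) = −70(ω_ring−ω_arm),  ω_ring = 0, ω_sun = 1
26(1−ω_arm) = −70(0−ω_arm)  ⇒  96·ω_arm = 26  ⇒  ω_arm = 13/48
ω_out/ω_in = 13/48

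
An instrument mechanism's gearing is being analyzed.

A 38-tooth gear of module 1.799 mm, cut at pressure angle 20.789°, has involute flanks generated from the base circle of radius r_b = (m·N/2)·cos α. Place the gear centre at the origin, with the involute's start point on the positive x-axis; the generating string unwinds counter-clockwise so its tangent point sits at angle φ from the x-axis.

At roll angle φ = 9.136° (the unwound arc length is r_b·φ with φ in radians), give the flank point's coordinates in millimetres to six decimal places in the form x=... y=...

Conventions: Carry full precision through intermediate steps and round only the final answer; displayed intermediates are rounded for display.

x=32.359269 y=0.043075

topology: single-mesh involute geometry — m = 1.799, N = 38
pitch radius r_p = m·N/2 = 1.799·38/2 = 34.181000
base radius r_b = r_p·cos α = 34.181000·cos 20.789° = 31.955606
roll angle φ = 9.136° = 0.15945328 rad
x = r_b·(cos φ + φ·sin φ) = 32.359269
y = r_b·(sin φ − φ·cos φ) = 0.043075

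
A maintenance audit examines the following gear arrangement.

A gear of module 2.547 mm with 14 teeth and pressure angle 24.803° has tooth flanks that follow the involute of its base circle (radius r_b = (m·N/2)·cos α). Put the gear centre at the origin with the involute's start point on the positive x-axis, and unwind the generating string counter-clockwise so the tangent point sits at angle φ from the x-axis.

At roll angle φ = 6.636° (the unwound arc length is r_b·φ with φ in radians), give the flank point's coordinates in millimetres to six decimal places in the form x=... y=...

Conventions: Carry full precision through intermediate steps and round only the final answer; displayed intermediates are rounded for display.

single-mesh involute tooth geometry (14T wheel at module 2.547)
pitch radius r_p = m·N/2 = 2.547·14/2 = 17.829000
base radius r_b = r_p·cos α = 17.829000·cos 24.803° = 16.184373
roll angle φ = 6.636° = 0.11582005 rad
x = r_b·(cos φ + φ·sin φ) = 16.292560
y = r_b·(sin φ − φ·cos φ) = 0.008370

x=16.292560 y=0.008370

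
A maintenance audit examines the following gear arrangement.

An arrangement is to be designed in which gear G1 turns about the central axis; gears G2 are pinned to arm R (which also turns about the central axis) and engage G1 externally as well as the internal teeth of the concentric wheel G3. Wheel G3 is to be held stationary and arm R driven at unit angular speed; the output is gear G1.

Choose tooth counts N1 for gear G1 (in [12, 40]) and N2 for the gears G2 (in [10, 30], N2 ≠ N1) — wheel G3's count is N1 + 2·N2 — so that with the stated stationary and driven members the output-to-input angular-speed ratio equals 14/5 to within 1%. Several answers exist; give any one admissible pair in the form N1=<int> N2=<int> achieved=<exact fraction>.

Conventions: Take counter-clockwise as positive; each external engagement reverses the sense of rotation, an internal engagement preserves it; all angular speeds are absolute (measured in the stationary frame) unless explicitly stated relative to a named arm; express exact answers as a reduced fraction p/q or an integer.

design class (target 14/5): planetary set
Willis with ω_ring = 0: ω_sun/ω_arm = (N1+N3)/N1; set equal to 14/5  ⇒  N3/N1 = 14/5 − 1 = 9/5
N3 = N1 + 2·N2  ⇒  N2/N1 = (N3/N1 − 1)/2 = (9/5 − 1)/2 = 2/5
smallest multiple with N1 ≥ 12 and N2 ≥ 10: k = 5  ⇒  N1 = 5·5 = 25, N2 = 5·2 = 10 (N1 ≤ 40, N2 ≤ 30, N2 ≠ N1 ✓), N3 = 25 + 2·10 = 45
check: (N1+N3)/N1 with N1 = 25, N3 = 45 gives 14/5; |achieved − target| = 0 ≤ 7/250 ✓

N1=25 N2=10 achieved=14/5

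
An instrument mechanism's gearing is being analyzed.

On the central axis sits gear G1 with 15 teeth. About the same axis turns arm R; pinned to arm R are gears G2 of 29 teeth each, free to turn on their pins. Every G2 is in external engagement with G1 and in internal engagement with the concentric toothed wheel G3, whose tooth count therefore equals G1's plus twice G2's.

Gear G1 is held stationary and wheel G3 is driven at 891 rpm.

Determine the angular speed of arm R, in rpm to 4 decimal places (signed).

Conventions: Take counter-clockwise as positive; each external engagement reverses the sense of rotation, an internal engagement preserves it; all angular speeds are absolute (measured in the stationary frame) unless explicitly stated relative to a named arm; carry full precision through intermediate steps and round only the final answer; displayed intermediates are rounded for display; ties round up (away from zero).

+739.1250 rpm

recognized (axles ride arm R): planetary set, 15/29/73 teeth
normalise by the input: solve with ω_ring = 1, then scale by 891 rpm
ring teeth: 15 + 2·29 = 73
15(ω_sun−ω_arm) = −73(ω_ring−ω_arm),  ω_sun = 0, ω_ring = 1
15(0−ω_arm) = −73(1−ω_arm)  ⇒  88·ω_arm = 73  ⇒  ω_arm = 73/88
scale: ω_arm = 73/88 × 891 rpm = +739.1250 rpm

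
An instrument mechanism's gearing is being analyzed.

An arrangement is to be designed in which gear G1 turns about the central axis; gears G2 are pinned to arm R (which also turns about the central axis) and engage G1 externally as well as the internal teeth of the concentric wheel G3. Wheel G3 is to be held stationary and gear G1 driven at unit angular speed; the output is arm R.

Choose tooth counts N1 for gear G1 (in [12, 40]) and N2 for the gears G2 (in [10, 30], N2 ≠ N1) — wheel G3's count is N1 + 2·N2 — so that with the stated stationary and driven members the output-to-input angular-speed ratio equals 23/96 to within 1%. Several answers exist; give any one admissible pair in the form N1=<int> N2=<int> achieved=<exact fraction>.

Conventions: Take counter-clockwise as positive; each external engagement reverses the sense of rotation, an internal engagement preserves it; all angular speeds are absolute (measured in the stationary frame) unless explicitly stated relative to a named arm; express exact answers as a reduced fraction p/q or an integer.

N1=23 N2=25 achieved=23/96

class = planetary set [ratio 23/96 wanted; Willis about the carrier]
Willis with ω_ring = 0: ω_arm/ω_sun = N1/(N1+N3); set equal to 23/96  ⇒  N3/N1 = 1/(23/96) − 1 = 73/23
N3 = N1 + 2·N2  ⇒  N2/N1 = (N3/N1 − 1)/2 = (73/23 − 1)/2 = 25/23
smallest multiple with N1 ≥ 12 and N2 ≥ 10: k = 1  ⇒  N1 = 1·23 = 23, N2 = 1·25 = 25 (N1 ≤ 40, N2 ≤ 30, N2 ≠ N1 ✓), N3 = 23 + 2·25 = 73
check: N1/(N1+N3) with N1 = 23, N3 = 73 gives 23/96; |achieved − target| = 0 ≤ 23/9600 ✓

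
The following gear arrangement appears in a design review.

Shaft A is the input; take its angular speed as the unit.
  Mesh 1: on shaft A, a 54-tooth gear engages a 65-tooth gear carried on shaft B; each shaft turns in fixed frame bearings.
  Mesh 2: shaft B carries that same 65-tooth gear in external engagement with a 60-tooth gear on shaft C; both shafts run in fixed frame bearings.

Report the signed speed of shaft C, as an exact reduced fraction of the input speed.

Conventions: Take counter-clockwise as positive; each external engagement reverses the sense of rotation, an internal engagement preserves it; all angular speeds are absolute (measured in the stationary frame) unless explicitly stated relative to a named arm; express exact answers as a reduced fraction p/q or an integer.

2-mesh fixed-axis compound train (all bearings frame-fixed)
mesh 1 [54T→65T]: |ω|/ω_in = 1×54/65 = 54/65, sense flips to −
mesh 2 [65T→60T]: |ω|/ω_in = (54/65)×65/60 = 9/10, sense flips to +
signed output speed (× input speed) = 9/10

9/10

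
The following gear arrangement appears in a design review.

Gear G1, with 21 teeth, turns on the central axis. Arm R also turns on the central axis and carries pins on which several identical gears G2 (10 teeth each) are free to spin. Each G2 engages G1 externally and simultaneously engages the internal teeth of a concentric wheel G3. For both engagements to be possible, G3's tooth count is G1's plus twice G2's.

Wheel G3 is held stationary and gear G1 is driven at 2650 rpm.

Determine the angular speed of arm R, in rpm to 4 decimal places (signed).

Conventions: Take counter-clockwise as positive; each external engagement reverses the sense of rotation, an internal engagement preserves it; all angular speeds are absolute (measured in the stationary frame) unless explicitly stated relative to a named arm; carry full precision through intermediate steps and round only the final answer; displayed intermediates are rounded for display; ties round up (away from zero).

class = planetary set [G3 = 21+2·10 = 41; Willis about the carrier]
normalise by the input: solve with ω_sun = 1, then scale by 2650 rpm
ring teeth: 21 + 2·10 = 41
21(ω_sun−ω_arm) = −41(ω_ring−ω_arm),  ω_ring = 0, ω_sun = 1
21(1−ω_arm) = −41(0−ω_arm)  ⇒  62·ω_arm = 21  ⇒  ω_arm = 21/62
scale: ω_arm = 21/62 × 2650 rpm = +897.5806 rpm

+897.5806 rpm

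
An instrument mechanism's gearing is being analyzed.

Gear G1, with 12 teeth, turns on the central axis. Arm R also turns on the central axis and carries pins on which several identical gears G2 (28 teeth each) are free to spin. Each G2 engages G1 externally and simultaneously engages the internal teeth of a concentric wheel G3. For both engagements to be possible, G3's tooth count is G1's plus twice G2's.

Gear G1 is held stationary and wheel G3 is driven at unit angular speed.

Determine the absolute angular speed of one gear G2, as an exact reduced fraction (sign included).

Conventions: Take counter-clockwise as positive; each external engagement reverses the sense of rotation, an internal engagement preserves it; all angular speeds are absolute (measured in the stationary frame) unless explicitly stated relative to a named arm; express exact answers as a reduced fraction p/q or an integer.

17/14

planetary set (12T centre, 28T on arm, 68T internal) — Willis relation
ring teeth: 12 + 2·28 = 68
12(ω_sun−ω_arm) = −68(ω_ring−ω_arm),  ω_sun = 0, ω_ring = 1
12(0−ω_arm) = −68(1−ω_arm)  ⇒  80·ω_arm = 68  ⇒  ω_arm = 17/20
sun–planet mesh: 12·(0−17/20) = −28·(ω_p−ω_arm)  ⇒  ω_p−ω_arm = 51/140
ω_p = 17/20 + 51/140 = 17/14
exact speed ratio = 17/14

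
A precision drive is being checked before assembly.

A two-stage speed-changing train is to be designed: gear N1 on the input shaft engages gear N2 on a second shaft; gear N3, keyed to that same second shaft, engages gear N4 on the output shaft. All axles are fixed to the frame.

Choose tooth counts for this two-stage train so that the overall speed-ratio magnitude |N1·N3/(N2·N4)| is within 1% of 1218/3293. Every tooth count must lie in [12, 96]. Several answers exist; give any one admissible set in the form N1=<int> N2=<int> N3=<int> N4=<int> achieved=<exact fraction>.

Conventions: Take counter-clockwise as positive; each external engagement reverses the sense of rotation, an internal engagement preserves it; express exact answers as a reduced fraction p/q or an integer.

N1=14 N2=37 N3=87 N4=89 achieved=1218/3293

class = fixed-axis compound train [2-stage, 1218/3293 wanted]
target = 1218/3293 in lowest terms: an exact hit needs N1·N3 = k·1218 and N2·N4 = k·3293 for one integer k, every count in [12, 96]; additionally prefer no 1:1 stage (N1 ≠ N2, N3 ≠ N4)
k = 1: N1·N3 = 1218 = 14·87, N2·N4 = 3293 = 37·89
achieved = 14·87/(37·89) = 1218/3293; |achieved − target| = 0 ≤ 609/164650 ✓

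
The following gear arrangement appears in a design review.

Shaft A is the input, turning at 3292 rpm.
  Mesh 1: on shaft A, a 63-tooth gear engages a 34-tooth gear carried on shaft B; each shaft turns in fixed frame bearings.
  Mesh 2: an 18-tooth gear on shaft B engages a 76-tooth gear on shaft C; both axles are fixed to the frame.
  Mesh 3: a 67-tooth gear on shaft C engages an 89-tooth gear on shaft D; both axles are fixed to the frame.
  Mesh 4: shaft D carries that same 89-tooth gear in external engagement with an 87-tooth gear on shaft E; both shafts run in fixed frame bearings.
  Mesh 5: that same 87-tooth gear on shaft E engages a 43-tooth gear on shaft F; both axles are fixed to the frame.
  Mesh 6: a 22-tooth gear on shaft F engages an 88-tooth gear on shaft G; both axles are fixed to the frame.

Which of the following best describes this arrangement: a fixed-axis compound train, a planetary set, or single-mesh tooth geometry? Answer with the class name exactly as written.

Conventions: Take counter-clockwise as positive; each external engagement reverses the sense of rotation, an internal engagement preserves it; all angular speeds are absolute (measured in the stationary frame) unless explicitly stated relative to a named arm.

topology: fixed-axis compound train — 6 meshes, A→G
classification: fixed-axis compound train

fixed-axis compound train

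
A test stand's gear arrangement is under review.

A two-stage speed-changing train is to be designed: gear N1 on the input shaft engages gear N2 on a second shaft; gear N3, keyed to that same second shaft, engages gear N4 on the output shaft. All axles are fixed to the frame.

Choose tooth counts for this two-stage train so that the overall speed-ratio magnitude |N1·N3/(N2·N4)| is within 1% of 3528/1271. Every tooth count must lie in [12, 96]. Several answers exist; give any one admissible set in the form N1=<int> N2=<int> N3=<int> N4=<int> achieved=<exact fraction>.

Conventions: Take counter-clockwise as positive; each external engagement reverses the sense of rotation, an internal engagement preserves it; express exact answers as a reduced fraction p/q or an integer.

topology: fixed-axis compound train — 2 stages, target 3528/1271
target = 3528/1271 in lowest terms: an exact hit needs N1·N3 = k·3528 and N2·N4 = k·1271 for one integer k, every count in [12, 96]; additionally prefer no 1:1 stage (N1 ≠ N2, N3 ≠ N4)
k = 1: N1·N3 = 3528 = 42·84, N2·N4 = 1271 = 31·41
achieved = 42·84/(31·41) = 3528/1271; |achieved − target| = 0 ≤ 882/31775 ✓

N1=42 N2=31 N3=84 N4=41 achieved=3528/1271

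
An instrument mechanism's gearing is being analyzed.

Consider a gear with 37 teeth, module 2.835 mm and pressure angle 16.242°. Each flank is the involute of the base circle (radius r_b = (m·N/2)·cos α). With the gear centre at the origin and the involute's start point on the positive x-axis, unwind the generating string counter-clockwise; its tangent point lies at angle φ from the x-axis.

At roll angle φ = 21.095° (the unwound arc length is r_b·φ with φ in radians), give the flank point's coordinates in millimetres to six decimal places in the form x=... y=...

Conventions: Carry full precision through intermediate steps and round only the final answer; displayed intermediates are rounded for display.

x=53.652346 y=0.826394

recognized (one wheel, involute flank): single-mesh tooth geometry, m = 2.835, N = 37
pitch radius r_p = m·N/2 = 2.835·37/2 = 52.447500
base radius r_b = r_p·cos α = 52.447500·cos 16.242° = 50.354263
roll angle φ = 21.095° = 0.36817721 rad
x = r_b·(cos φ + φ·sin φ) = 53.652346
y = r_b·(sin φ − φ·cos φ) = 0.826394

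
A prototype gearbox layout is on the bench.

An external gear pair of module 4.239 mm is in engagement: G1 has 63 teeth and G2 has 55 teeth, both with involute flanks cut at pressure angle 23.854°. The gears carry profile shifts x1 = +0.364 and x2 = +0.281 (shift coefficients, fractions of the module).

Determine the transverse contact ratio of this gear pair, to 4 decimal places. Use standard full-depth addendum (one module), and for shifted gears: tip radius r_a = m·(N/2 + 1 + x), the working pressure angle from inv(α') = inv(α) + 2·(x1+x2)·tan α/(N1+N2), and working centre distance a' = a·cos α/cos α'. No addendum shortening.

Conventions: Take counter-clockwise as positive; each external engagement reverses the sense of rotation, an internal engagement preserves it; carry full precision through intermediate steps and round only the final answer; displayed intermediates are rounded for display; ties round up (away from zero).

1.5424

class = single-mesh tooth geometry [involute pair 63T × 55T, m = 4.239]
base radii: r_b1 = 122.122353, r_b2 = 106.614752
tip radii: r_a1 = 139.310496, r_a2 = 122.002659
inv(α') = inv(23.854°) + 2·(+0.364+0.281)·tan α/(63+55) = 0.03068199  ⇒  α' = 25.18464°
a' = a·cos α / cos α' = 250.1010·cos 23.854°/cos 25.18464° = 252.764613
action lengths: √(r_a1²−r_b1²) = 67.033912, √(r_a2²−r_b2²) = 59.312253
base pitch p_b = π·m·cos α = 12.179641
CR = (67.033912 + 59.312253 − 252.764613·sin 25.18464°)/12.179641 = 1.542373
contact ratio ≈ 1.5424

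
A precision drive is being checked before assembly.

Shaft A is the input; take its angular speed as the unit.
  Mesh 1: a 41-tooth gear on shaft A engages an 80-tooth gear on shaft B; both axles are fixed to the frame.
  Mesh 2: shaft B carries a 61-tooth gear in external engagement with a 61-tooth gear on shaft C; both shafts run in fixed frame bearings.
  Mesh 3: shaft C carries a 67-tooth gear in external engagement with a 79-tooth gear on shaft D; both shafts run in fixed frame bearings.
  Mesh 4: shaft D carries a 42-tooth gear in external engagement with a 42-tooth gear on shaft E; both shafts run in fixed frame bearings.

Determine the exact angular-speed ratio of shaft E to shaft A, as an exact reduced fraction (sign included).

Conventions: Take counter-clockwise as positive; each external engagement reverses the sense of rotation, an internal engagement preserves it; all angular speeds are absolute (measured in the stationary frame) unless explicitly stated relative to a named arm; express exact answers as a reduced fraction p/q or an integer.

class = fixed-axis compound train [4 meshes; 4 ratios multiply, 4 sense flips]
mesh 1 [41T→80T]: running ratio 41/80, sense −
mesh 2 [61T→61T]: running ratio 41/80, sense +
mesh 3 [67T→79T]: running ratio 2747/6320, sense −
mesh 4 [42T→42T]: running ratio 2747/6320, sense +
ω_out/ω_in = 2747/6320

2747/6320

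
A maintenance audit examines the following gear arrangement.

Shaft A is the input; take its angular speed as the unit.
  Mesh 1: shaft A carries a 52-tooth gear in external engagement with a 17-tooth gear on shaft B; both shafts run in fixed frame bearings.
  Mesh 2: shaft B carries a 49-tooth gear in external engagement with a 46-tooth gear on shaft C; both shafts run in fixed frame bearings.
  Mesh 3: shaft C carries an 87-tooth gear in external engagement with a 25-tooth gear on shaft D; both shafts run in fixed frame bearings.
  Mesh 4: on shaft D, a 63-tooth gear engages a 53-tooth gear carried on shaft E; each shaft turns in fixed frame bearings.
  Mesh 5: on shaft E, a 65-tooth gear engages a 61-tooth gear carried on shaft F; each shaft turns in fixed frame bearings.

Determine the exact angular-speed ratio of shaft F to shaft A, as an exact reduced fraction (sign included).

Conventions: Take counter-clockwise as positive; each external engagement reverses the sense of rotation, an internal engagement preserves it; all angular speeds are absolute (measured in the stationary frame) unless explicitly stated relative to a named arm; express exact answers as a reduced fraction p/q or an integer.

class = fixed-axis compound train [5 meshes; 5 ratios multiply, 5 sense flips]
mesh 1 [52T→17T]: running ratio 52/17, sense −
mesh 2 [49T→46T]: running ratio 1274/391, sense +
mesh 3 [87T→25T]: running ratio 110838/9775, sense −
mesh 4 [63T→53T]: running ratio 6982794/518075, sense +
mesh 5 [65T→61T]: running ratio 90776322/6320515, sense −
ω_out/ω_in = -90776322/6320515

-90776322/6320515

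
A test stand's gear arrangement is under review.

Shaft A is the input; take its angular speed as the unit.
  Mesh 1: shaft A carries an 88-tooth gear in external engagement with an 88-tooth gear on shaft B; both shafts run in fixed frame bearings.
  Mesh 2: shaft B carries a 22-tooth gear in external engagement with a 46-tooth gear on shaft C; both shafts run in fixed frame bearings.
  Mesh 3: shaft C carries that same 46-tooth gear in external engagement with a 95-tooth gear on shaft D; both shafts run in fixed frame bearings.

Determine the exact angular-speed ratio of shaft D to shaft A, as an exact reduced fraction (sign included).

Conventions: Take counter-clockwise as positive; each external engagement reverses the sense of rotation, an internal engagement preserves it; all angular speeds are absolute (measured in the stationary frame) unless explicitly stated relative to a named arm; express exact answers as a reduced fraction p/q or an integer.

class = fixed-axis compound train [3 meshes; 3 ratios multiply, 3 sense flips]
mesh 1 [88T→88T]: running ratio 1, sense −
mesh 2 [22T→46T]: running ratio 11/23, sense +
mesh 3 [46T→95T]: running ratio 22/95, sense −
ω_out/ω_in = -22/95

-22/95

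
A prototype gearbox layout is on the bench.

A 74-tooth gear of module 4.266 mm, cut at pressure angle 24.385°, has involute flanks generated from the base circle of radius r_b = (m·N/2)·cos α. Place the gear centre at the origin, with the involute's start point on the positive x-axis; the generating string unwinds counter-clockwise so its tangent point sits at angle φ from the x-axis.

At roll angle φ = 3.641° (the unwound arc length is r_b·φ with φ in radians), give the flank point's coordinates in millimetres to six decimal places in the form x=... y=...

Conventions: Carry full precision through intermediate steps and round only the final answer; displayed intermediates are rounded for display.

recognized (one wheel, involute flank): single-mesh tooth geometry, m = 4.266, N = 74
pitch radius r_p = m·N/2 = 4.266·74/2 = 157.842000
base radius r_b = r_p·cos α = 157.842000·cos 24.385° = 143.761196
roll angle φ = 3.641° = 0.06354744 rad
x = r_b·(cos φ + φ·sin φ) = 144.051177
y = r_b·(sin φ − φ·cos φ) = 0.012292

x=144.051177 y=0.012292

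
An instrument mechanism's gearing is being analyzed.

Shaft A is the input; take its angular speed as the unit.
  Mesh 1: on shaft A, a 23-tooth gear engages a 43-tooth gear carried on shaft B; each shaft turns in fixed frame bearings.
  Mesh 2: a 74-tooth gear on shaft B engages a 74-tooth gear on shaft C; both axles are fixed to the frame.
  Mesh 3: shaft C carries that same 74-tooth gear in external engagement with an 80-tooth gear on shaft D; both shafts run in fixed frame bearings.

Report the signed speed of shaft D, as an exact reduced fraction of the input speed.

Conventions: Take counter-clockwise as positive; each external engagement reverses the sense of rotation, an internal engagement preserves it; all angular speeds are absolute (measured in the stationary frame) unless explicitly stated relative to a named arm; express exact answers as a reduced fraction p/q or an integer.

-851/1720

3-mesh fixed-axis compound train (all bearings frame-fixed)
mesh 1 [23T→43T]: |ω|/ω_in = 1×23/43 = 23/43, sense flips to −
mesh 2 [74T→74T]: |ω|/ω_in = (23/43)×74/74 = 23/43, sense flips to +
mesh 3 [74T→80T]: |ω|/ω_in = (23/43)×74/80 = 851/1720, sense flips to −
signed output speed (× input speed) = -851/1720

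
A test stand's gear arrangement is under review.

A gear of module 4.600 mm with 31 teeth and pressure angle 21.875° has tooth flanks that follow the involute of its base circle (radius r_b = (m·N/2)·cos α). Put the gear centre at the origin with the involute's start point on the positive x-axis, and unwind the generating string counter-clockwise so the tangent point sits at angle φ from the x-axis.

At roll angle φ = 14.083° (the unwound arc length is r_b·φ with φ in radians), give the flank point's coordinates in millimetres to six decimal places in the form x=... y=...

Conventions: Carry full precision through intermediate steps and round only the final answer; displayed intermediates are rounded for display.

x=68.134956 y=0.325542

single-mesh involute tooth geometry (31T wheel at module 4.600)
pitch radius r_p = m·N/2 = 4.600·31/2 = 71.300000
base radius r_b = r_p·cos α = 71.300000·cos 21.875° = 66.166322
roll angle φ = 14.083° = 0.24579472 rad
x = r_b·(cos φ + φ·sin φ) = 68.134956
y = r_b·(sin φ − φ·cos φ) = 0.325542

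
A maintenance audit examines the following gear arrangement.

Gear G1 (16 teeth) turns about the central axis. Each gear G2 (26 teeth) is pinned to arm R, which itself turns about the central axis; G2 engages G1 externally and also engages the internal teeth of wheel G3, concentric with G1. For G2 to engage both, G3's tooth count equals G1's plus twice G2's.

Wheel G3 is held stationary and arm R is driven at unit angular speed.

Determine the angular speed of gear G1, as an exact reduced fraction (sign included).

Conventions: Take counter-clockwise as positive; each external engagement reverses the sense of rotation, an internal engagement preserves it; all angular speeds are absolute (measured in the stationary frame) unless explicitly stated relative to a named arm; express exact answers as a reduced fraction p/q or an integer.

21/4

recognized (axles ride arm R): planetary set, 16/26/68 teeth
ring teeth: 16 + 2·26 = 68
16(ω_sun−ω_arm) = −68(ω_ring−ω_arm),  ω_ring = 0, ω_arm = 1
ω_sun = 1 − (68/16)(0−1) = 21/4
exact speed ratio = 21/4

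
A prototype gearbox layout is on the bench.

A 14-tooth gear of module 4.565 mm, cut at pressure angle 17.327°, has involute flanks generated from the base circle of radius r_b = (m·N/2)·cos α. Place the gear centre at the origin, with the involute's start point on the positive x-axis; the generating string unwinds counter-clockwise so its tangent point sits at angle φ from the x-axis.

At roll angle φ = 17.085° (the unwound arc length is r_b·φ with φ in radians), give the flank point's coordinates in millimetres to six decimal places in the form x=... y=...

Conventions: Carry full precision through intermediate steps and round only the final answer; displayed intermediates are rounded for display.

recognized (one wheel, involute flank): single-mesh tooth geometry, m = 4.565, N = 14
pitch radius r_p = m·N/2 = 4.565·14/2 = 31.955000
base radius r_b = r_p·cos α = 31.955000·cos 17.327° = 30.504900
roll angle φ = 17.085° = 0.29818950 rad
x = r_b·(cos φ + φ·sin φ) = 31.831103
y = r_b·(sin φ − φ·cos φ) = 0.267214

x=31.831103 y=0.267214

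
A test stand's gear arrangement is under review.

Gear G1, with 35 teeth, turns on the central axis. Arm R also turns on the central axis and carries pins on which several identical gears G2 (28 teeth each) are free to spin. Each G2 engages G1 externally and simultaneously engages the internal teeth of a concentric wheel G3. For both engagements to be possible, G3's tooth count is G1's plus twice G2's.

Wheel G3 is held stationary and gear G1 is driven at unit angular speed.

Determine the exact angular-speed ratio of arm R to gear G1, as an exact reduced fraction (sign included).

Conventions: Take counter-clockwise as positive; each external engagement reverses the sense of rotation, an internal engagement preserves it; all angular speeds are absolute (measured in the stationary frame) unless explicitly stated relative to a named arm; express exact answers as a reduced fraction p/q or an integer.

5/18

class = planetary set [G3 = 35+2·28 = 91; Willis about the carrier]
ring teeth: 35 + 2·28 = 91
35(ω_sun−ω_arm) = −91(ω_ring−ω_arm),  ω_ring = 0, ω_sun = 1
35(1−ω_arm) = −91(0−ω_arm)  ⇒  126·ω_arm = 35  ⇒  ω_arm = 5/18
ω_out/ω_in = 5/18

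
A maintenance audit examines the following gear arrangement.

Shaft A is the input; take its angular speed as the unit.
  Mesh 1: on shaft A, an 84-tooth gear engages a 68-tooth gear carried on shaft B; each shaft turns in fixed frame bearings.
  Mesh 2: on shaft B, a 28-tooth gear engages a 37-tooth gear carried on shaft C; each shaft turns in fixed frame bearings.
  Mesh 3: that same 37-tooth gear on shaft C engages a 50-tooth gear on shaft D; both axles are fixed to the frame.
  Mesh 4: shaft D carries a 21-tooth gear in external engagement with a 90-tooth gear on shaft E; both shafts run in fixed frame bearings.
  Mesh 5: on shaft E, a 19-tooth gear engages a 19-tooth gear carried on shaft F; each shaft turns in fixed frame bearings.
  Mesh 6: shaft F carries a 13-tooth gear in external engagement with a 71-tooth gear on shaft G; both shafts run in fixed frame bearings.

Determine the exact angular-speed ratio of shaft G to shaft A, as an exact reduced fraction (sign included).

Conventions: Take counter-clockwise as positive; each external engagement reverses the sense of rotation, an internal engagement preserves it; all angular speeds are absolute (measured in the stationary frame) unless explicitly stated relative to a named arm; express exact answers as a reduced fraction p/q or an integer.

class = fixed-axis compound train [6 meshes; 6 ratios multiply, 6 sense flips]
mesh 1 [84T→68T]: running ratio 21/17, sense −
mesh 2 [28T→37T]: running ratio 588/629, sense +
mesh 3 [37T→50T]: running ratio 294/425, sense −
mesh 4 [21T→90T]: running ratio 343/2125, sense +
mesh 5 [19T→19T]: running ratio 343/2125, sense −
mesh 6 [13T→71T]: running ratio 4459/150875, sense +
ω_out/ω_in = 4459/150875

4459/150875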